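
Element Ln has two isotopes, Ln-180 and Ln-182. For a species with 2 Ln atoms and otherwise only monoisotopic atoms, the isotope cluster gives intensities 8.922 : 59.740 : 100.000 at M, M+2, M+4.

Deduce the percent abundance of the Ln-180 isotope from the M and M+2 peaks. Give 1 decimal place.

If p is the fraction of Ln that is Ln-180, then I(M+2)/I(M) = [C(2,1)·p^1·(1−p)] / p^2 = 2·(1−p)/p = 59.740/8.922 = 6.6958
(1−p)/p = 6.6958/2 = 3.3479  ⇒  p = 1/(1 + 3.3479) = 0.2300
Ln-180: 23.0%, Ln-182: 77.0%.

23.0%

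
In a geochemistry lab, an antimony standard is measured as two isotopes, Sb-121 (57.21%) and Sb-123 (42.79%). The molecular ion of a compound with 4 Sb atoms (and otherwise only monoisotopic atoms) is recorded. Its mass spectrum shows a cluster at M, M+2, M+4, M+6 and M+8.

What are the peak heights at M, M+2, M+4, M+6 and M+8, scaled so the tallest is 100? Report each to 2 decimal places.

29.79 : 89.13 : 100.00 : 49.86 : 9.32

Each Sb atom is independently Sb-121 (p = 0.5721) or Sb-123 (q = 0.4279); the cluster is the binomial expansion (p + q)^4.
P(M) = 0.5721^4 = 0.107124
P(M+2) = 4 × 0.5721^3 × 0.4279^1 = 0.320493
P(M+4) = 6 × 0.5721^2 × 0.4279^2 = 0.359567
P(M+6) = 4 × 0.5721^1 × 0.4279^3 = 0.179291
P(M+8) = 0.4279^4 = 0.033525
The M+4 peak is largest (0.359567); scaling to 100 gives 29.79 : 89.13 : 100.00 : 49.86 : 9.32.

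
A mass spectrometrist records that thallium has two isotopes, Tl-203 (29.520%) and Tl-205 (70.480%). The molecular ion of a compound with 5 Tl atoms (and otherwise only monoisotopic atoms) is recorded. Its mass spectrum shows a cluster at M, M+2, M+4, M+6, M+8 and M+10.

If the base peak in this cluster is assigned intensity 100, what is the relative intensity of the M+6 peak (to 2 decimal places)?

83.77

(0.29520 + 0.70480)^5 gives M 0.0022, M+2 0.0268, M+4 0.1278, M+6 0.3051, M+8 0.3642, M+10 0.1739; the largest is M+8.
P(M+8) = C(5,4) × 0.29520^1 × 0.70480^4 = 5 × 0.2952 × 0.24675365 = 0.364208 (base)
P(M+6) = C(5,3) × 0.29520^2 × 0.70480^3 = 10 × 0.08714304 × 0.35010449 = 0.305092
Relative intensity = 0.305092 / 0.364208 × 100 = 83.77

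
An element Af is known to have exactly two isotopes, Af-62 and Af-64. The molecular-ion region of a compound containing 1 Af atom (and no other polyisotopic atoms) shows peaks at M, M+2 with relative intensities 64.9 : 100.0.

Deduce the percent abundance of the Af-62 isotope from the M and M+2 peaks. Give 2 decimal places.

Write p for the Af-62 fraction. I(M+2)/I(M) = [C(1,1)·p^0·(1−p)] / p^1 = 1·(1−p)/p = 100.0/64.9 = 1.5408
(1−p)/p = 1.5408/1 = 1.5408  ⇒  p = 1/(1 + 1.5408) = 0.3936
Af-62: 39.36%, Af-64: 60.64%.

39.36%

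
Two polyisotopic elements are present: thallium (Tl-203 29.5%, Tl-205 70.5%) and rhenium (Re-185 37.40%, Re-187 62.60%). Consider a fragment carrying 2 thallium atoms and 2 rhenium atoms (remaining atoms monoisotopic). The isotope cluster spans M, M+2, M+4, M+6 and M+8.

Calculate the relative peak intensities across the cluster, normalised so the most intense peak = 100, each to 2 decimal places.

3.08 : 25.00 : 75.40 : 100.00 : 49.22

Thallium pattern (n=2): 0.087025 : 0.41595 : 0.497025
Rhenium pattern (n=2): 0.139876 : 0.468248 : 0.391876
Convolve the two distributions (both contribute in 2-u steps):
  M: 0.087025×0.139876 = 0.012173
  M+2: 0.087025×0.468248 + 0.41595×0.139876 = 0.098931
  M+4: 0.087025×0.391876 + 0.41595×0.468248 + 0.497025×0.139876 = 0.298393
  M+6: 0.41595×0.391876 + 0.497025×0.468248 = 0.395732
  M+8: 0.497025×0.391876 = 0.194772
Scale to base peak (0.395732) = 100: 3.08 : 25.00 : 75.40 : 100.00 : 49.22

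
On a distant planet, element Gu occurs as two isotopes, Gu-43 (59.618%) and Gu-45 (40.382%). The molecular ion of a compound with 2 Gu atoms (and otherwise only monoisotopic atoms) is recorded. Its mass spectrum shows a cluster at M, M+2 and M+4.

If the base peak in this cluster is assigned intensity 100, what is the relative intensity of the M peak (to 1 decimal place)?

73.8

(0.59618 + 0.40382)^2 gives M 0.3554, M+2 0.4815, M+4 0.1631; the largest is M+2.
P(M+2) = C(2,1) × 0.59618^1 × 0.40382^1 = 2 × 0.59618 × 0.40382 = 0.481499 (base)
P(M) = C(2,0) × 0.59618^2 × 0.40382^0 = 1 × 0.35543059 × 1.0000 = 0.355431
Relative intensity = 0.355431 / 0.481499 × 100 = 73.8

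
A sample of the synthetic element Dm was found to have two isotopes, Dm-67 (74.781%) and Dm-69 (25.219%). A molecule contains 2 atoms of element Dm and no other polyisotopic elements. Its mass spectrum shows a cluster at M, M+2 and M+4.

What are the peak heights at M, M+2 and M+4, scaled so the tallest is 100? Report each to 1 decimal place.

Each Dm atom is independently Dm-67 (p = 0.74781) or Dm-69 (q = 0.25219); the cluster is the binomial expansion (p + q)^2.
P(M) = 0.74781^2 = 0.559220
P(M+2) = 2 × 0.74781^1 × 0.25219^1 = 0.377180
P(M+4) = 0.25219^2 = 0.063600
The M peak is largest (0.559220); scaling to 100 gives 100.0 : 67.4 : 11.4.

100.0 : 67.4 : 11.4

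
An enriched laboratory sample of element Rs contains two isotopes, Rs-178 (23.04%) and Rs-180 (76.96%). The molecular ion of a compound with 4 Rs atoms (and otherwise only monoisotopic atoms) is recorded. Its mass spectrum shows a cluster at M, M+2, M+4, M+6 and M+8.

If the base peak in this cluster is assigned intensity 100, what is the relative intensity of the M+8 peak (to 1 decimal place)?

83.5

Term probabilities: M 0.0028, M+2 0.0377, M+4 0.1886, M+6 0.4201, M+8 0.3508. Base peak = M+6.
P(M+6) = C(4,3) × 0.2304^1 × 0.7696^3 = 4 × 0.2304 × 0.45582189 = 0.420085 (base)
P(M+8) = C(4,4) × 0.2304^0 × 0.7696^4 = 1 × 1.0000 × 0.35080053 = 0.350801
Relative intensity = 0.350801 / 0.420085 × 100 = 83.5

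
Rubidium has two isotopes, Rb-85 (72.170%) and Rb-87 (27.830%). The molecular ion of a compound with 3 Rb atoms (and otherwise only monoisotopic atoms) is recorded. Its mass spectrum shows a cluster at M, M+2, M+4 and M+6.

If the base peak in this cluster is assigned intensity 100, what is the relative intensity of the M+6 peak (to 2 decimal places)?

(0.72170 + 0.27830)^3 gives M 0.3759, M+2 0.4349, M+4 0.1677, M+6 0.0216; the largest is M+2.
P(M+2) = C(3,1) × 0.72170^2 × 0.27830^1 = 3 × 0.52085089 × 0.2783 = 0.434858 (base)
P(M+6) = C(3,3) × 0.72170^0 × 0.27830^3 = 1 × 1.0000 × 0.02155458 = 0.021555
Relative intensity = 0.021555 / 0.434858 × 100 = 4.96

4.96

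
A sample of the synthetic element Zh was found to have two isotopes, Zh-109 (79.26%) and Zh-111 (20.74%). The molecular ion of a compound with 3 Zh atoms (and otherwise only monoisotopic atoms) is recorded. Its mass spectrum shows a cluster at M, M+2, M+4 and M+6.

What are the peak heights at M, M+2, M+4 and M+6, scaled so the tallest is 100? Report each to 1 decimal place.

Expanding (0.7926 + 0.2074)^3:
P(M) = 0.7926^3 = 0.497923
P(M+2) = 3 × 0.7926^2 × 0.2074^1 = 0.390875
P(M+4) = 3 × 0.7926^1 × 0.2074^2 = 0.102280
P(M+6) = 0.2074^3 = 0.008921
The M peak is largest (0.497923); scaling to 100 gives 100.0 : 78.5 : 20.5 : 1.8.

100.0 : 78.5 : 20.5 : 1.8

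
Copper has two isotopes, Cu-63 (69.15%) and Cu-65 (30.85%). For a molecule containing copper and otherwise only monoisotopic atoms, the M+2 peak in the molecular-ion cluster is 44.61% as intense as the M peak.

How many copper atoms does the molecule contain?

1

For n independent Cu atoms, I(M+2)/I(M) = n · (abundance Cu-65) / (abundance Cu-63) = n · 0.3085/0.6915.
n = 0.4461 × 0.6915/0.3085 = 1.00 ≈ 1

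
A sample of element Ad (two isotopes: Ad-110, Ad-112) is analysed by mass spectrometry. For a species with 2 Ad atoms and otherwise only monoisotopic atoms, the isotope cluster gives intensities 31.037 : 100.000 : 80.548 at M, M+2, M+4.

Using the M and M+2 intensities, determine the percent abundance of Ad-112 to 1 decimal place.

Let p = fractional abundance of Ad-110. I(M+2)/I(M) = [C(2,1)·p^1·(1−p)] / p^2 = 2·(1−p)/p = 100.000/31.037 = 3.2220
(1−p)/p = 3.2220/2 = 1.6110  ⇒  p = 1/(1 + 1.6110) = 0.3830
Ad-110: 38.3%, Ad-112: 61.7%.

61.7%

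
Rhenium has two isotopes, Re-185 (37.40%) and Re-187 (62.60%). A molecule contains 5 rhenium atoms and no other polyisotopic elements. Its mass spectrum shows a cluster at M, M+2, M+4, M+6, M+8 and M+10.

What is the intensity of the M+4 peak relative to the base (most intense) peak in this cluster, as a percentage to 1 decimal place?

(0.3740 + 0.6260)^5 gives M 0.0073, M+2 0.0612, M+4 0.2050, M+6 0.3431, M+8 0.2872, M+10 0.0961; the largest is M+6.
P(M+6) = C(5,3) × 0.3740^2 × 0.6260^3 = 10 × 0.139876 × 0.24531438 = 0.343136 (base)
P(M+4) = C(5,2) × 0.3740^3 × 0.6260^2 = 10 × 0.05231362 × 0.391876 = 0.205005
Relative intensity = 0.205005 / 0.343136 × 100 = 59.7

59.7%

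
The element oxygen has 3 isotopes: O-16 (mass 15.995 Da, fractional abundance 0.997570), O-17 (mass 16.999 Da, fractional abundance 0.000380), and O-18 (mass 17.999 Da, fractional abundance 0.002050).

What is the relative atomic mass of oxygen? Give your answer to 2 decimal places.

Weight each isotope mass by its fractional abundance: 0.997570 × 15.995 + 0.000380 × 16.999 + 0.002050 × 17.999
= 15.9561 + 0.0065 + 0.0369 = 15.9995 Da

16.00 Da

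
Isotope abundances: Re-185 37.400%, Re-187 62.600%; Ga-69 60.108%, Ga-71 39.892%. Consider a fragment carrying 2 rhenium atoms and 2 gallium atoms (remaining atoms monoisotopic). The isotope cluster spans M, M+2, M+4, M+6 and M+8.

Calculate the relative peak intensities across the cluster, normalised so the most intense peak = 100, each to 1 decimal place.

13.0 : 60.8 : 100.0 : 67.6 : 16.1

Rhenium pattern (n=2): 0.139876 : 0.468248 : 0.391876
Gallium pattern (n=2): 0.36129717 : 0.47956567 : 0.15913717
Convolve the two distributions (both contribute in 2-u steps):
  M: 0.139876×0.36129717 = 0.050537
  M+2: 0.139876×0.47956567 + 0.468248×0.36129717 = 0.236256
  M+4: 0.139876×0.15913717 + 0.468248×0.47956567 + 0.391876×0.36129717 = 0.388399
  M+6: 0.468248×0.15913717 + 0.391876×0.47956567 = 0.262446
  M+8: 0.391876×0.15913717 = 0.062362
Scale to base peak (0.388399) = 100: 13.0 : 60.8 : 100.0 : 67.6 : 16.1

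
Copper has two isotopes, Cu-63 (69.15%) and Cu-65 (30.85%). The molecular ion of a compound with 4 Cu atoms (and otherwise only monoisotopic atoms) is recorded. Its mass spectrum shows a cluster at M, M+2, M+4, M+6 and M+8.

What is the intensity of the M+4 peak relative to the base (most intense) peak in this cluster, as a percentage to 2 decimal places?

Term probabilities: M 0.2286, M+2 0.4080, M+4 0.2731, M+6 0.0812, M+8 0.0091. Base peak = M+2.
P(M+2) = C(4,1) × 0.6915^3 × 0.3085^1 = 4 × 0.33065611 × 0.3085 = 0.408030 (base)
P(M+4) = C(4,2) × 0.6915^2 × 0.3085^2 = 6 × 0.47817225 × 0.09517225 = 0.273052
Relative intensity = 0.273052 / 0.408030 × 100 = 66.92

66.92%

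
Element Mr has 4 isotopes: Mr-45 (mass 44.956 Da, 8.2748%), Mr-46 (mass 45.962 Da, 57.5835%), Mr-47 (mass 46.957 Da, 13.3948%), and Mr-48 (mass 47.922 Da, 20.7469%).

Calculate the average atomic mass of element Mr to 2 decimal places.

46.42 Da

Average mass = Σ (abundance × isotope mass) = 0.082748 × 44.956 + 0.575835 × 45.962 + 0.133948 × 46.957 + 0.207469 × 47.922
= 3.7200 + 26.4665 + 6.2898 + 9.9423 = 46.4186 Da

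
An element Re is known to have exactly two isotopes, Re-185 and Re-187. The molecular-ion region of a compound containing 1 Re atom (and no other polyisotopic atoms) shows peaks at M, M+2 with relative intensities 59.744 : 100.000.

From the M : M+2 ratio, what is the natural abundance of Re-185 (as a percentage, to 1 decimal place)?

37.4%

Let p = fractional abundance of Re-185. I(M+2)/I(M) = [C(1,1)·p^0·(1−p)] / p^1 = 1·(1−p)/p = 100.000/59.744 = 1.6738
(1−p)/p = 1.6738/1 = 1.6738  ⇒  p = 1/(1 + 1.6738) = 0.3740
Re-185: 37.4%, Re-187: 62.6%.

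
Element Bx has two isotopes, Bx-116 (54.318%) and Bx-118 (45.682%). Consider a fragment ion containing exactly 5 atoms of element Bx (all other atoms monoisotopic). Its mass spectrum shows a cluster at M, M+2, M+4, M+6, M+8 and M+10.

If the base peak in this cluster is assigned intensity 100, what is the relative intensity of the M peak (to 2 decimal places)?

Binomial terms of (0.54318 + 0.45682)^5: M 0.0473, M+2 0.1988, M+4 0.3344, M+6 0.2813, M+8 0.1183, M+10 0.0199 → M+4 is the base peak.
P(M+4) = C(5,2) × 0.54318^3 × 0.45682^2 = 10 × 0.16026228 × 0.20868451 = 0.334443 (base)
P(M) = C(5,0) × 0.54318^5 × 0.45682^0 = 1 × 0.04728451 × 1.0000 = 0.047285
Relative intensity = 0.047285 / 0.334443 × 100 = 14.14

14.14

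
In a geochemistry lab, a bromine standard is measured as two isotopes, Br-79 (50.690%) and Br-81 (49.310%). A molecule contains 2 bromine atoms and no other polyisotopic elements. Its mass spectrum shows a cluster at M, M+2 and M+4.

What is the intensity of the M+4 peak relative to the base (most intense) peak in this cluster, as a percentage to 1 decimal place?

Binomial terms of (0.50690 + 0.49310)^2: M 0.2569, M+2 0.4999, M+4 0.2431 → M+2 is the base peak.
P(M+2) = C(2,1) × 0.50690^1 × 0.49310^1 = 2 × 0.5069 × 0.4931 = 0.499905 (base)
P(M+4) = C(2,2) × 0.50690^0 × 0.49310^2 = 1 × 1.0000 × 0.24314761 = 0.243148
Relative intensity = 0.243148 / 0.499905 × 100 = 48.6

48.6%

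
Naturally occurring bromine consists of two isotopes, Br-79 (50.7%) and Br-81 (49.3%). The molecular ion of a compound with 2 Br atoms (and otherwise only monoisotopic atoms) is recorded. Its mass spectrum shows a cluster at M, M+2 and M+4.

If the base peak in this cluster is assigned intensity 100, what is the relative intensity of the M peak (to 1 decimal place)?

(0.507 + 0.493)^2 gives M 0.2570, M+2 0.4999, M+4 0.2430; the largest is M+2.
P(M+2) = C(2,1) × 0.507^1 × 0.493^1 = 2 × 0.5070 × 0.4930 = 0.499902 (base)
P(M) = C(2,0) × 0.507^2 × 0.493^0 = 1 × 0.257049 × 1.0000 = 0.257049
Relative intensity = 0.257049 / 0.499902 × 100 = 51.4

51.4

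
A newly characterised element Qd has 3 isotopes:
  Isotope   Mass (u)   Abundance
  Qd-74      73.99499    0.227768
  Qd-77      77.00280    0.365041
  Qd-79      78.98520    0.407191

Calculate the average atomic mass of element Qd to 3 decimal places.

The abundance-weighted mean is 0.227768 × 73.99499 + 0.365041 × 77.00280 + 0.407191 × 78.98520
= 16.853691 + 28.109179 + 32.162063 = 77.124933 u

77.125 u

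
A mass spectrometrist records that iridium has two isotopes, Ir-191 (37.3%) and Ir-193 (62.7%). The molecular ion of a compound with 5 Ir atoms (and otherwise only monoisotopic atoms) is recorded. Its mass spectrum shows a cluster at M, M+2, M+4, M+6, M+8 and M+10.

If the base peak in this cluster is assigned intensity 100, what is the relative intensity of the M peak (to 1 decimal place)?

2.1

Binomial terms of (0.373 + 0.627)^5: M 0.0072, M+2 0.0607, M+4 0.2040, M+6 0.3429, M+8 0.2882, M+10 0.0969 → M+6 is the base peak.
P(M+6) = C(5,3) × 0.373^2 × 0.627^3 = 10 × 0.139129 × 0.24649188 = 0.342942 (base)
P(M) = C(5,0) × 0.373^5 × 0.627^0 = 1 × 0.00722012 × 1.0000 = 0.007220
Relative intensity = 0.007220 / 0.342942 × 100 = 2.1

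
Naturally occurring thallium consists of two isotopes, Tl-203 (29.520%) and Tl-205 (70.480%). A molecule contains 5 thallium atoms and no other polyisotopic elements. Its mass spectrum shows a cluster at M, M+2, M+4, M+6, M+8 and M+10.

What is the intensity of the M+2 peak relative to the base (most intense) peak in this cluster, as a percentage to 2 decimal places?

(0.29520 + 0.70480)^5 gives M 0.0022, M+2 0.0268, M+4 0.1278, M+6 0.3051, M+8 0.3642, M+10 0.1739; the largest is M+8.
P(M+8) = C(5,4) × 0.29520^1 × 0.70480^4 = 5 × 0.2952 × 0.24675365 = 0.364208 (base)
P(M+2) = C(5,1) × 0.29520^4 × 0.70480^1 = 5 × 0.00759391 × 0.7048 = 0.026761
Relative intensity = 0.026761 / 0.364208 × 100 = 7.35

7.35%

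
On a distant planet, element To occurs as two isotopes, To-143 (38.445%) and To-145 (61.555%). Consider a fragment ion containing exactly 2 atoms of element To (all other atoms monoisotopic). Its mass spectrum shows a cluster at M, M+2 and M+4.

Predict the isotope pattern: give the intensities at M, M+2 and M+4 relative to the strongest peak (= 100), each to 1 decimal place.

Expanding (0.38445 + 0.61555)^2:
P(M) = 0.38445^2 = 0.147802
P(M+2) = 2 × 0.38445^1 × 0.61555^1 = 0.473296
P(M+4) = 0.61555^2 = 0.378902
The M+2 peak is largest (0.473296); scaling to 100 gives 31.2 : 100.0 : 80.1.

31.2 : 100.0 : 80.1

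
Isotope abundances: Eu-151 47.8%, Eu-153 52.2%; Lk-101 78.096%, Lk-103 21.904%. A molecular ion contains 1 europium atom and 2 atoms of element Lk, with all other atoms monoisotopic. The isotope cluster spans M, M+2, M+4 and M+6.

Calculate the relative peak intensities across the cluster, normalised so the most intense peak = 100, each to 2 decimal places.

Europium pattern (n=1): 0.4780 : 0.5220
Element Lk pattern (n=2): 0.60989852 : 0.34212296 : 0.04797852
Convolve the two distributions (both contribute in 2-u steps):
  M: 0.4780×0.60989852 = 0.291531
  M+2: 0.4780×0.34212296 + 0.5220×0.60989852 = 0.481902
  M+4: 0.4780×0.04797852 + 0.5220×0.34212296 = 0.201522
  M+6: 0.5220×0.04797852 = 0.025045
Scale to base peak (0.481902) = 100: 60.50 : 100.00 : 41.82 : 5.20

60.50 : 100.00 : 41.82 : 5.20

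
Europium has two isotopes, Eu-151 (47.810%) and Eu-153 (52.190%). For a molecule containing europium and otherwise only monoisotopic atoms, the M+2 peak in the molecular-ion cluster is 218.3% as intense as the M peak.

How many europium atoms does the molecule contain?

With n Eu atoms, P(M+2)/P(M) = C(n,1)·p^(n−1)q / p^n = n·q/p = n · 0.52190/0.47810.
n = 2.183 × 0.47810/0.52190 = 2.00 ≈ 2

2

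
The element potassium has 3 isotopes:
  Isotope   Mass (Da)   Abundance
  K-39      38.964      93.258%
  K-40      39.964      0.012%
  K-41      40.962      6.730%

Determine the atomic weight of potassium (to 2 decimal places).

39.10 Da

Weight each isotope mass by its fractional abundance: 0.93258 × 38.964 + 0.00012 × 39.964 + 0.06730 × 40.962
= 36.3370 + 0.0048 + 2.7567 = 39.0985 Da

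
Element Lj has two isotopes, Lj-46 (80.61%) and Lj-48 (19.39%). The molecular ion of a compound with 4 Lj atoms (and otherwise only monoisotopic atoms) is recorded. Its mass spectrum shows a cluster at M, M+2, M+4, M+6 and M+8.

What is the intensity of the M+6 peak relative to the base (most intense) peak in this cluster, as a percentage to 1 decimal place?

5.6%

Binomial terms of (0.8061 + 0.1939)^4: M 0.4222, M+2 0.4063, M+4 0.1466, M+6 0.0235, M+8 0.0014 → M is the base peak.
P(M) = C(4,0) × 0.8061^4 × 0.1939^0 = 1 × 0.42223641 × 1.0000 = 0.422236 (base)
P(M+6) = C(4,3) × 0.8061^1 × 0.1939^3 = 4 × 0.8061 × 0.0072901 = 0.023506
Relative intensity = 0.023506 / 0.422236 × 100 = 5.6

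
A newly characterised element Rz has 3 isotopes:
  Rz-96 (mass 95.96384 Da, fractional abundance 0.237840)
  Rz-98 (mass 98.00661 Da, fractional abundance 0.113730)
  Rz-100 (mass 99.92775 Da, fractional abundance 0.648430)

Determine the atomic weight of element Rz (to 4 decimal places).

Weight each isotope mass by its fractional abundance: 0.237840 × 95.96384 + 0.113730 × 98.00661 + 0.648430 × 99.92775
= 22.824040 + 11.146292 + 64.796151 = 98.766483 Da

98.7665 Da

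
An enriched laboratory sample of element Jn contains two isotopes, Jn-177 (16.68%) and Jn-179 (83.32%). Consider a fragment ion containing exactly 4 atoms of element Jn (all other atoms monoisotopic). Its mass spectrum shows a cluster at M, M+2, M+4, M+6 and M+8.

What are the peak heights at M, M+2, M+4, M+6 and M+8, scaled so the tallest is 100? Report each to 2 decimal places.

Each Jn atom is independently Jn-177 (p = 0.1668) or Jn-179 (q = 0.8332); the cluster is the binomial expansion (p + q)^4.
P(M) = 0.1668^4 = 0.000774
P(M+2) = 4 × 0.1668^3 × 0.8332^1 = 0.015467
P(M+4) = 6 × 0.1668^2 × 0.8332^2 = 0.115889
P(M+6) = 4 × 0.1668^1 × 0.8332^3 = 0.385926
P(M+8) = 0.8332^4 = 0.481945
The M+8 peak is largest (0.481945); scaling to 100 gives 0.16 : 3.21 : 24.05 : 80.08 : 100.00.

0.16 : 3.21 : 24.05 : 80.08 : 100.00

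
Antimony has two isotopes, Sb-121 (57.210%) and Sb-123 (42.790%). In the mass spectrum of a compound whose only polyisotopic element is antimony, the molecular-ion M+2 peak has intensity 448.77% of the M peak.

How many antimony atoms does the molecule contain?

6

For n independent Sb atoms, I(M+2)/I(M) = n · (abundance Sb-123) / (abundance Sb-121) = n · 0.42790/0.57210.
n = 4.4877 × 0.57210/0.42790 = 6.00 ≈ 6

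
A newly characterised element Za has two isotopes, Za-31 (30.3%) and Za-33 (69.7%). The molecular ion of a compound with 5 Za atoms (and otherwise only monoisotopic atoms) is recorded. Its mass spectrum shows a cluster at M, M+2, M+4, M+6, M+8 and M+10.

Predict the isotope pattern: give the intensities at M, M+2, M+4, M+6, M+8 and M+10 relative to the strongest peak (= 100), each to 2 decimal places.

Each Za atom is independently Za-31 (p = 0.303) or Za-33 (q = 0.697); the cluster is the binomial expansion (p + q)^5.
P(M) = 0.303^5 = 0.002554
P(M+2) = 5 × 0.303^4 × 0.697^1 = 0.029375
P(M+4) = 10 × 0.303^3 × 0.697^2 = 0.135143
P(M+6) = 10 × 0.303^2 × 0.697^3 = 0.310873
P(M+8) = 5 × 0.303^1 × 0.697^4 = 0.357556
P(M+10) = 0.697^5 = 0.164499
The M+8 peak is largest (0.357556); scaling to 100 gives 0.71 : 8.22 : 37.80 : 86.94 : 100.00 : 46.01.

0.71 : 8.22 : 37.80 : 86.94 : 100.00 : 46.01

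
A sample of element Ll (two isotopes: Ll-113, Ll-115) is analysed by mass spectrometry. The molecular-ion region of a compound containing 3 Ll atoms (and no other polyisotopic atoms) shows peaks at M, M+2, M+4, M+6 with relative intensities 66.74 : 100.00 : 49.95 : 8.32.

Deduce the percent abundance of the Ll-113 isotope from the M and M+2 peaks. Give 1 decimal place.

If p is the fraction of Ll that is Ll-113, then I(M+2)/I(M) = [C(3,1)·p^2·(1−p)] / p^3 = 3·(1−p)/p = 100.00/66.74 = 1.4984
(1−p)/p = 1.4984/3 = 0.4995  ⇒  p = 1/(1 + 0.4995) = 0.6669
Ll-113: 66.7%, Ll-115: 33.3%.

66.7%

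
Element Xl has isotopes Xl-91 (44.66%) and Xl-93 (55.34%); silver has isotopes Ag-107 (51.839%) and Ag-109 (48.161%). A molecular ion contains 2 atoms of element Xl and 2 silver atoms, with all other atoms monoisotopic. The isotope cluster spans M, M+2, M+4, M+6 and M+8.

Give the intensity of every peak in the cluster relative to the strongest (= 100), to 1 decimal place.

14.3 : 61.9 : 100.0 : 71.3 : 18.9

Element Xl pattern (n=2): 0.19945156 : 0.49429688 : 0.30625156
Silver pattern (n=2): 0.26872819 : 0.49932362 : 0.23194819
Convolve the two distributions (both contribute in 2-u steps):
  M: 0.19945156×0.26872819 = 0.053598
  M+2: 0.19945156×0.49932362 + 0.49429688×0.26872819 = 0.232422
  M+4: 0.19945156×0.23194819 + 0.49429688×0.49932362 + 0.30625156×0.26872819 = 0.375375
  M+6: 0.49429688×0.23194819 + 0.30625156×0.49932362 = 0.267570
  M+8: 0.30625156×0.23194819 = 0.071034
Scale to base peak (0.375375) = 100: 14.3 : 61.9 : 100.0 : 71.3 : 18.9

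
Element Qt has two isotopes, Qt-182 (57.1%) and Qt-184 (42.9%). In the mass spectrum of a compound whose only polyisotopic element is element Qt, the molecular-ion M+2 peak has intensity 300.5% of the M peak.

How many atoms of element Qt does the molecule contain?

4

With n Qt atoms, P(M+2)/P(M) = C(n,1)·p^(n−1)q / p^n = n·q/p = n · 0.429/0.571.
n = 3.005 × 0.571/0.429 = 4.00 ≈ 4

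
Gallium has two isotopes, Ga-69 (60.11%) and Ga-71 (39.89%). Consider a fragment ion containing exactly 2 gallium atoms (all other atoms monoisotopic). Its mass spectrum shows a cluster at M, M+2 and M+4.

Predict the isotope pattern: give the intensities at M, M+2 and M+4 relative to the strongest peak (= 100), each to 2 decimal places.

The 2 Ga atoms are independent, so intensities follow the terms of (0.6011 + 0.3989)^2.
P(M) = 0.6011^2 = 0.361321
P(M+2) = 2 × 0.6011^1 × 0.3989^1 = 0.479558
P(M+4) = 0.3989^2 = 0.159121
The M+2 peak is largest (0.479558); scaling to 100 gives 75.34 : 100.00 : 33.18.

75.34 : 100.00 : 33.18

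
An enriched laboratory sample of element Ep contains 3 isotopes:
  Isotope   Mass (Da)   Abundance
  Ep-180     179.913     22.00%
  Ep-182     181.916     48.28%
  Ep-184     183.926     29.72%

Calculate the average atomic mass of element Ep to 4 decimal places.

182.0727 Da

Weight each isotope mass by its fractional abundance: 0.2200 × 179.913 + 0.4828 × 181.916 + 0.2972 × 183.926
= 39.58086 + 87.82904 + 54.66281 = 182.07271 Da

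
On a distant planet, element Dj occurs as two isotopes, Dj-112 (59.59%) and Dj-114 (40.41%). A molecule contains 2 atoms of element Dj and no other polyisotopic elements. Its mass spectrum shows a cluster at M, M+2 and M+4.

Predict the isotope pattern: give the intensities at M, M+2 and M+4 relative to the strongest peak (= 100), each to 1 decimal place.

73.7 : 100.0 : 33.9

Expanding (0.5959 + 0.4041)^2:
P(M) = 0.5959^2 = 0.355097
P(M+2) = 2 × 0.5959^1 × 0.4041^1 = 0.481606
P(M+4) = 0.4041^2 = 0.163297
The M+2 peak is largest (0.481606); scaling to 100 gives 73.7 : 100.0 : 33.9.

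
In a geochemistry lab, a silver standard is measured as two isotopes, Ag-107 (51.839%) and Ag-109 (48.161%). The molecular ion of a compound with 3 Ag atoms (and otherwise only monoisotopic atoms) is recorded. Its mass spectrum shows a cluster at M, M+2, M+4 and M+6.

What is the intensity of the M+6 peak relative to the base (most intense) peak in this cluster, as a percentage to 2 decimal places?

(0.51839 + 0.48161)^3 gives M 0.1393, M+2 0.3883, M+4 0.3607, M+6 0.1117; the largest is M+2.
P(M+2) = C(3,1) × 0.51839^2 × 0.48161^1 = 3 × 0.26872819 × 0.48161 = 0.388267 (base)
P(M+6) = C(3,3) × 0.51839^0 × 0.48161^3 = 1 × 1.0000 × 0.11170857 = 0.111709
Relative intensity = 0.111709 / 0.388267 × 100 = 28.77

28.77%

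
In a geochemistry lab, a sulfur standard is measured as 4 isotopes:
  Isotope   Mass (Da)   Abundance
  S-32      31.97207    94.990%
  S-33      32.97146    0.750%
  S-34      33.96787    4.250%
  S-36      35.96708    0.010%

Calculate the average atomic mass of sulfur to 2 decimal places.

32.06 Da

Weight each isotope mass by its fractional abundance: 0.94990 × 31.97207 + 0.00750 × 32.97146 + 0.04250 × 33.96787 + 0.00010 × 35.96708
= 30.370269 + 0.247286 + 1.443634 + 0.003597 = 32.064786 Da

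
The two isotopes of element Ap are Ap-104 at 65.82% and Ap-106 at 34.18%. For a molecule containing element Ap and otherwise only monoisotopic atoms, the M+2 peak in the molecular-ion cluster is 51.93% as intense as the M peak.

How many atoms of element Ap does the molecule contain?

1

With n Ap atoms, P(M+2)/P(M) = C(n,1)·p^(n−1)q / p^n = n·q/p = n · 0.3418/0.6582.
n = 0.5193 × 0.6582/0.3418 = 1.00 ≈ 1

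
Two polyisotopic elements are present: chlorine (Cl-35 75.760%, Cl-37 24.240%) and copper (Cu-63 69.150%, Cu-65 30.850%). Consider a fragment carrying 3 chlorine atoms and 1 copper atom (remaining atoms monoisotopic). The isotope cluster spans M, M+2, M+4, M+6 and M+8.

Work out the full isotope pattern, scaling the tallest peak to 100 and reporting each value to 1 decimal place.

71.1 : 100.0 : 52.3 : 12.1 : 1.0

Chlorine pattern (n=3): 0.4348304 : 0.41738208 : 0.13354464 : 0.01424288
Copper pattern (n=1): 0.6915 : 0.3085
Convolve the two distributions (both contribute in 2-u steps):
  M: 0.4348304×0.6915 = 0.300685
  M+2: 0.4348304×0.3085 + 0.41738208×0.6915 = 0.422765
  M+4: 0.41738208×0.3085 + 0.13354464×0.6915 = 0.221108
  M+6: 0.13354464×0.3085 + 0.01424288×0.6915 = 0.051047
  M+8: 0.01424288×0.3085 = 0.004394
Scale to base peak (0.422765) = 100: 71.1 : 100.0 : 52.3 : 12.1 : 1.0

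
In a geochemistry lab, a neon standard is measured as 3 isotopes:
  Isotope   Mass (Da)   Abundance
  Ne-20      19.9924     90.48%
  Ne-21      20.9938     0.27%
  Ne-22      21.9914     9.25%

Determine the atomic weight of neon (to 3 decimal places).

20.180 Da

Weight each isotope mass by its fractional abundance: 0.9048 × 19.9924 + 0.0027 × 20.9938 + 0.0925 × 21.9914
= 18.08912 + 0.05668 + 2.03420 = 20.18000 Da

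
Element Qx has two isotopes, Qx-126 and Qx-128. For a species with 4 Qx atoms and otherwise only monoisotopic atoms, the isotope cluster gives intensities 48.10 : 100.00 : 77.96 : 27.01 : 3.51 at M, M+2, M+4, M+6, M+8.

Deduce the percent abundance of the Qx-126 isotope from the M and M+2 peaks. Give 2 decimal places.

65.80%

Let p = fractional abundance of Qx-126. I(M+2)/I(M) = [C(4,1)·p^3·(1−p)] / p^4 = 4·(1−p)/p = 100.00/48.10 = 2.0790
(1−p)/p = 2.0790/4 = 0.5198  ⇒  p = 1/(1 + 0.5198) = 0.6580
Qx-126: 65.80%, Qx-128: 34.20%.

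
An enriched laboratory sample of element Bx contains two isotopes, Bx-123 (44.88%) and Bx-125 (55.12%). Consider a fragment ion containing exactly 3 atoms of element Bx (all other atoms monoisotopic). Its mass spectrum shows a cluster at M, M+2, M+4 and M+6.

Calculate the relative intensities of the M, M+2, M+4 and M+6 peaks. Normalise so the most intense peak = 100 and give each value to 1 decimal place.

22.1 : 81.4 : 100.0 : 40.9

The 3 Bx atoms are independent, so intensities follow the terms of (0.4488 + 0.5512)^3.
P(M) = 0.4488^3 = 0.090398
P(M+2) = 3 × 0.4488^2 × 0.5512^1 = 0.333070
P(M+4) = 3 × 0.4488^1 × 0.5512^2 = 0.409065
P(M+6) = 0.5512^3 = 0.167466
The M+4 peak is largest (0.409065); scaling to 100 gives 22.1 : 81.4 : 100.0 : 40.9.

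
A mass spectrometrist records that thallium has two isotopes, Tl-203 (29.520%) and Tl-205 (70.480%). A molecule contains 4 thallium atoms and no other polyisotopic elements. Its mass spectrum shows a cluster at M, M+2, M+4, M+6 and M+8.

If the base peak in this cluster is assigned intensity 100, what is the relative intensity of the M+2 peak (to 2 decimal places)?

Term probabilities: M 0.0076, M+2 0.0725, M+4 0.2597, M+6 0.4134, M+8 0.2468. Base peak = M+6.
P(M+6) = C(4,3) × 0.29520^1 × 0.70480^3 = 4 × 0.2952 × 0.35010449 = 0.413403 (base)
P(M+2) = C(4,1) × 0.29520^3 × 0.70480^1 = 4 × 0.02572463 × 0.7048 = 0.072523
Relative intensity = 0.072523 / 0.413403 × 100 = 17.54

17.54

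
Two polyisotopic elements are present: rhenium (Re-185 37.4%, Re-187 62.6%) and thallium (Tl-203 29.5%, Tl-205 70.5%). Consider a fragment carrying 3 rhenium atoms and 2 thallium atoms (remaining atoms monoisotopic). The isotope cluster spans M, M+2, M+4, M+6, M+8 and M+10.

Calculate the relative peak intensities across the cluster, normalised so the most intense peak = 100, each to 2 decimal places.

1.36 : 13.33 : 51.83 : 100.00 : 95.75 : 36.42

Rhenium pattern (n=3): 0.05231362 : 0.26268713 : 0.43968487 : 0.24531438
Thallium pattern (n=2): 0.087025 : 0.41595 : 0.497025
Convolve the two distributions (both contribute in 2-u steps):
  M: 0.05231362×0.087025 = 0.004553
  M+2: 0.05231362×0.41595 + 0.26268713×0.087025 = 0.044620
  M+4: 0.05231362×0.497025 + 0.26268713×0.41595 + 0.43968487×0.087025 = 0.173529
  M+6: 0.26268713×0.497025 + 0.43968487×0.41595 + 0.24531438×0.087025 = 0.334797
  M+8: 0.43968487×0.497025 + 0.24531438×0.41595 = 0.320573
  M+10: 0.24531438×0.497025 = 0.121927
Scale to base peak (0.334797) = 100: 1.36 : 13.33 : 51.83 : 100.00 : 95.75 : 36.42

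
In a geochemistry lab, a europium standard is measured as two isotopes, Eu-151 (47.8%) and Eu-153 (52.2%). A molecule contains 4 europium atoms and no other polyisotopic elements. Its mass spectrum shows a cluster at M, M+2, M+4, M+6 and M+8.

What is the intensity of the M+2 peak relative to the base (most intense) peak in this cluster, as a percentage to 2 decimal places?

(0.478 + 0.522)^4 gives M 0.0522, M+2 0.2280, M+4 0.3735, M+6 0.2720, M+8 0.0742; the largest is M+4.
P(M+4) = C(4,2) × 0.478^2 × 0.522^2 = 6 × 0.228484 × 0.272484 = 0.373549 (base)
P(M+2) = C(4,1) × 0.478^3 × 0.522^1 = 4 × 0.10921535 × 0.5220 = 0.228042
Relative intensity = 0.228042 / 0.373549 × 100 = 61.05

61.05%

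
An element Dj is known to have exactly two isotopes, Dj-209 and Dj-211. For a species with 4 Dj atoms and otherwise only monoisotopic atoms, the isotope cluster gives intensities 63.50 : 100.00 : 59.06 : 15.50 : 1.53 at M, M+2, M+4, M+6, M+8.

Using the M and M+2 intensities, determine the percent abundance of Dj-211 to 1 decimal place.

If p is the fraction of Dj that is Dj-209, then I(M+2)/I(M) = [C(4,1)·p^3·(1−p)] / p^4 = 4·(1−p)/p = 100.00/63.50 = 1.5748
(1−p)/p = 1.5748/4 = 0.3937  ⇒  p = 1/(1 + 0.3937) = 0.7175
Dj-209: 71.8%, Dj-211: 28.2%.

28.2%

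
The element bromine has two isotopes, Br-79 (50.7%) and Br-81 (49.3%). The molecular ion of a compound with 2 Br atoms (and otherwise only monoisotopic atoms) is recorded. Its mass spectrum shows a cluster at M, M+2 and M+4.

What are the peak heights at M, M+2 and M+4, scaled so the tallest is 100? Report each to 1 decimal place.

Expanding (0.507 + 0.493)^2:
P(M) = 0.507^2 = 0.257049
P(M+2) = 2 × 0.507^1 × 0.493^1 = 0.499902
P(M+4) = 0.493^2 = 0.243049
The M+2 peak is largest (0.499902); scaling to 100 gives 51.4 : 100.0 : 48.6.

51.4 : 100.0 : 48.6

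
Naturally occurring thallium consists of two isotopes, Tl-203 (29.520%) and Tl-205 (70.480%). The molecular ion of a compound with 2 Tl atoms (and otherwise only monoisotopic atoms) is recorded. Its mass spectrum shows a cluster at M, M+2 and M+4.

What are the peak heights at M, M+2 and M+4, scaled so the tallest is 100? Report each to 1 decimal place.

17.5 : 83.8 : 100.0

Each Tl atom is independently Tl-203 (p = 0.29520) or Tl-205 (q = 0.70480); the cluster is the binomial expansion (p + q)^2.
P(M) = 0.29520^2 = 0.087143
P(M+2) = 2 × 0.29520^1 × 0.70480^1 = 0.416114
P(M+4) = 0.70480^2 = 0.496743
The M+4 peak is largest (0.496743); scaling to 100 gives 17.5 : 83.8 : 100.0.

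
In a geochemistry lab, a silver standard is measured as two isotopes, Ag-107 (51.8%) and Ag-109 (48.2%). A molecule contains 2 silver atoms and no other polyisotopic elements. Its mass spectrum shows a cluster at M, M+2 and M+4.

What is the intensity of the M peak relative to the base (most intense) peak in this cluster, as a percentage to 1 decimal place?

53.7%

Term probabilities: M 0.2683, M+2 0.4994, M+4 0.2323. Base peak = M+2.
P(M+2) = C(2,1) × 0.518^1 × 0.482^1 = 2 × 0.5180 × 0.4820 = 0.499352 (base)
P(M) = C(2,0) × 0.518^2 × 0.482^0 = 1 × 0.268324 × 1.0000 = 0.268324
Relative intensity = 0.268324 / 0.499352 × 100 = 53.7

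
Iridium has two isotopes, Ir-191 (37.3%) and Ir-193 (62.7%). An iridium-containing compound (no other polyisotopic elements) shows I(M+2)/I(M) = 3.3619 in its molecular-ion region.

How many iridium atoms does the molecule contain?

For n independent Ir atoms, I(M+2)/I(M) = n · (abundance Ir-193) / (abundance Ir-191) = n · 0.627/0.373.
n = 3.3619 × 0.373/0.627 = 2.00 ≈ 2

2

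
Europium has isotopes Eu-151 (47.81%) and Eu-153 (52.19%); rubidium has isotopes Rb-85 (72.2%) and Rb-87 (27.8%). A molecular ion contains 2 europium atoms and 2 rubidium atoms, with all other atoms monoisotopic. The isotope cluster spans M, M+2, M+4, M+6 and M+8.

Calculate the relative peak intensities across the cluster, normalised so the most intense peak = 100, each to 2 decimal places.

33.10 : 97.75 : 100.00 : 41.09 : 5.85

Europium pattern (n=2): 0.22857961 : 0.49904078 : 0.27237961
Rubidium pattern (n=2): 0.521284 : 0.401432 : 0.077284
Convolve the two distributions (both contribute in 2-u steps):
  M: 0.22857961×0.521284 = 0.119155
  M+2: 0.22857961×0.401432 + 0.49904078×0.521284 = 0.351901
  M+4: 0.22857961×0.077284 + 0.49904078×0.401432 + 0.27237961×0.521284 = 0.359984
  M+6: 0.49904078×0.077284 + 0.27237961×0.401432 = 0.147910
  M+8: 0.27237961×0.077284 = 0.021051
Scale to base peak (0.359984) = 100: 33.10 : 97.75 : 100.00 : 41.09 : 5.85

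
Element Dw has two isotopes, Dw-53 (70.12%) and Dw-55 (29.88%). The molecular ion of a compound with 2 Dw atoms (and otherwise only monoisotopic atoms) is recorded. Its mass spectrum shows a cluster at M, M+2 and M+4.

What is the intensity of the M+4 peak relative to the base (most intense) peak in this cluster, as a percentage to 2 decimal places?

18.16%

Term probabilities: M 0.4917, M+2 0.4190, M+4 0.0893. Base peak = M.
P(M) = C(2,0) × 0.7012^2 × 0.2988^0 = 1 × 0.49168144 × 1.0000 = 0.491681 (base)
P(M+4) = C(2,2) × 0.7012^0 × 0.2988^2 = 1 × 1.0000 × 0.08928144 = 0.089281
Relative intensity = 0.089281 / 0.491681 × 100 = 18.16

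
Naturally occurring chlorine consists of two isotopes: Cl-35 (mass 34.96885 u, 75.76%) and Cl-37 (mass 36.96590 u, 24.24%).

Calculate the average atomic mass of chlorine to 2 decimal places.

35.45 u

Weight each isotope mass by its fractional abundance: 0.7576 × 34.96885 + 0.2424 × 36.96590
= 26.492401 + 8.960534 = 35.452935 u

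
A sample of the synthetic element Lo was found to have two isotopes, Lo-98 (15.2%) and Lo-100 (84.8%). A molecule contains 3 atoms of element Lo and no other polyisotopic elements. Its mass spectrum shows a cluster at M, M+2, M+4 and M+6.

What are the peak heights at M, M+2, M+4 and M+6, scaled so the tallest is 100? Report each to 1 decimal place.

The 3 Lo atoms are independent, so intensities follow the terms of (0.152 + 0.848)^3.
P(M) = 0.152^3 = 0.003512
P(M+2) = 3 × 0.152^2 × 0.848^1 = 0.058777
P(M+4) = 3 × 0.152^1 × 0.848^2 = 0.327911
P(M+6) = 0.848^3 = 0.609800
The M+6 peak is largest (0.609800); scaling to 100 gives 0.6 : 9.6 : 53.8 : 100.0.

0.6 : 9.6 : 53.8 : 100.0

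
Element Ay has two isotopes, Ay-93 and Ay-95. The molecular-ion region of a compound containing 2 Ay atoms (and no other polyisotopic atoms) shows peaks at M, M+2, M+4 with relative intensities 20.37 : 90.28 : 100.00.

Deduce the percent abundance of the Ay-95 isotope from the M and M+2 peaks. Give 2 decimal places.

68.91%

Let p = fractional abundance of Ay-93. I(M+2)/I(M) = [C(2,1)·p^1·(1−p)] / p^2 = 2·(1−p)/p = 90.28/20.37 = 4.4320
(1−p)/p = 4.4320/2 = 2.2160  ⇒  p = 1/(1 + 2.2160) = 0.3109
Ay-93: 31.09%, Ay-95: 68.91%.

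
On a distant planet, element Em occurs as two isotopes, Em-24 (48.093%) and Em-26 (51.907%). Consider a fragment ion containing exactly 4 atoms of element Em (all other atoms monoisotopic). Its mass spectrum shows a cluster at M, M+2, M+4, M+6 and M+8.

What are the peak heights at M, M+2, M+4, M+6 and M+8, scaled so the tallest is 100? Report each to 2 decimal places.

14.31 : 61.77 : 100.00 : 71.95 : 19.41

Each Em atom is independently Em-24 (p = 0.48093) or Em-26 (q = 0.51907); the cluster is the binomial expansion (p + q)^4.
P(M) = 0.48093^4 = 0.053497
P(M+2) = 4 × 0.48093^3 × 0.51907^1 = 0.230957
P(M+4) = 6 × 0.48093^2 × 0.51907^2 = 0.373910
P(M+6) = 4 × 0.48093^1 × 0.51907^3 = 0.269042
P(M+8) = 0.51907^4 = 0.072594
The M+4 peak is largest (0.373910); scaling to 100 gives 14.31 : 61.77 : 100.00 : 71.95 : 19.41.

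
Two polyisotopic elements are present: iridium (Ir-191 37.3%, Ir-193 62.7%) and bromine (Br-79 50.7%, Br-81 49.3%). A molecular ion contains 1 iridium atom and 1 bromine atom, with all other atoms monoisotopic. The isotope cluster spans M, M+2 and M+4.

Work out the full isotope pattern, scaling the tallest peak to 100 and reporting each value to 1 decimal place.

Iridium pattern (n=1): 0.3730 : 0.6270
Bromine pattern (n=1): 0.5070 : 0.4930
Convolve the two distributions (both contribute in 2-u steps):
  M: 0.3730×0.5070 = 0.189111
  M+2: 0.3730×0.4930 + 0.6270×0.5070 = 0.501778
  M+4: 0.6270×0.4930 = 0.309111
Scale to base peak (0.501778) = 100: 37.7 : 100.0 : 61.6

37.7 : 100.0 : 61.6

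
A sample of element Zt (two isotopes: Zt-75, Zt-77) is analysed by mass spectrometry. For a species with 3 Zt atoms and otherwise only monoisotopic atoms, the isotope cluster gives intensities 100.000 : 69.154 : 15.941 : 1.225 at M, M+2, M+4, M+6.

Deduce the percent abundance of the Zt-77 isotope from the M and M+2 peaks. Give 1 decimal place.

If p is the fraction of Zt that is Zt-75, then I(M+2)/I(M) = [C(3,1)·p^2·(1−p)] / p^3 = 3·(1−p)/p = 69.154/100.000 = 0.6915
(1−p)/p = 0.6915/3 = 0.2305  ⇒  p = 1/(1 + 0.2305) = 0.8127
Zt-75: 81.3%, Zt-77: 18.7%.

18.7%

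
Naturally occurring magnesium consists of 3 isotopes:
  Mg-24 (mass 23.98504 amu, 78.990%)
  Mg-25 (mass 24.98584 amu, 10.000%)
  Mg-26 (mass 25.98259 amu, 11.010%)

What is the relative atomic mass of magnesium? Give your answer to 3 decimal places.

24.305 amu

The abundance-weighted mean is 0.78990 × 23.98504 + 0.10000 × 24.98584 + 0.11010 × 25.98259
= 18.945783 + 2.498584 + 2.860683 = 24.305050 amu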